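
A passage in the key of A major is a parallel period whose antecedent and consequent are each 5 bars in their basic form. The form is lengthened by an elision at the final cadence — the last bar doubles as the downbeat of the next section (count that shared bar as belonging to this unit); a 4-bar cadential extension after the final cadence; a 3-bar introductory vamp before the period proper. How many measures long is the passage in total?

17 measures

Basic parallel period: 5 + 5 = 10 bars.
10 (basic form) + 4 (cadential extension) + 3 (introduction) = 17.
The elision shares a bar with the next section but does not change this unit's count.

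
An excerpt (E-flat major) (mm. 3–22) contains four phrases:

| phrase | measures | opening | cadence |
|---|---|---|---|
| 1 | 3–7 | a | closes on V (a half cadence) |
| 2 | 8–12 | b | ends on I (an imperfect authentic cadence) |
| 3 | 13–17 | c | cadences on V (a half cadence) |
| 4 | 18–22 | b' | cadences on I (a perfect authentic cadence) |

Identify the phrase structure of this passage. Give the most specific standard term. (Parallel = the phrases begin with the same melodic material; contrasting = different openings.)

contrasting double period

Four phrases in two halves: the first half (bars 3–12) ends with an imperfect authentic cadence, the second (bars 13-22) with a perfect authentic cadence — a large antecedent–consequent pair, i.e. a double period.
Phrase 3 begins with different material from phrase 1, making it contrasting.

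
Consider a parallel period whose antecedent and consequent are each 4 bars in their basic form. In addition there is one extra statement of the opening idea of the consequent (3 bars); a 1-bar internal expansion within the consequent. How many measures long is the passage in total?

12 measures

Basic parallel period: 4 + 4 = 8 bars.
8 (basic form) + 3 (extra statement) + 1 (internal expansion) = 12.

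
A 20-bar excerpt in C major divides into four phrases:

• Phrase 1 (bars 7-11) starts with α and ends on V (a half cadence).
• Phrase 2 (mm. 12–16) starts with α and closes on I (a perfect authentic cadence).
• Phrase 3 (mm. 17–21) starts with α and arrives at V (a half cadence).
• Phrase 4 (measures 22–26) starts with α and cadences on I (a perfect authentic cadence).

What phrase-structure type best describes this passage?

The cadence pattern HC–PAC–HC–PAC is weak–strong twice, and phrases 3–4 restate phrases 1–2: a period heard twice, not a double period (which would end weakly at phrase 2).

repeated period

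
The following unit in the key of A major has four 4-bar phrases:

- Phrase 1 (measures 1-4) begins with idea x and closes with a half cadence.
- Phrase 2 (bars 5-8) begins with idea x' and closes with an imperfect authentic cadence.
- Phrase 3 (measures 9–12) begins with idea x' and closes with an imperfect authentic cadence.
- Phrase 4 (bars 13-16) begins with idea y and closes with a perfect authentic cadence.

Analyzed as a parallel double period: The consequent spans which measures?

measures 9–16

In a double period the four phrases pair into a large antecedent (phrases 1–2, ending imperfect authentic cadence) and a large consequent (phrases 3–4, ending perfect authentic cadence). The consequent spans measures 9–16.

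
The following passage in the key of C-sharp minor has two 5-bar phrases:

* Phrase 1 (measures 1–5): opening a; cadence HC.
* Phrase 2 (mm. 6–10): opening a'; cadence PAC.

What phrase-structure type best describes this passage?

Phrase 1 ends with a half cadence (weaker) and phrase 2 with a perfect authentic cadence (stronger): antecedent + consequent = a period.
The two phrases open with the same material (a / a'), so the period is parallel.

parallel period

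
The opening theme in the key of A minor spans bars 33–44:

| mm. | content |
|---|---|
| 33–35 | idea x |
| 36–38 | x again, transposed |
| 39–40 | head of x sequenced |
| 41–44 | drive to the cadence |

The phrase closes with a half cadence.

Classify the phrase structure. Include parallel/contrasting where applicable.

Basic idea (measures 33–35) + its repetition (bars 36–38) form the presentation; fragmentation and cadence (bars 39-44) form the continuation — the 12-bar whole is a sentence.

sentence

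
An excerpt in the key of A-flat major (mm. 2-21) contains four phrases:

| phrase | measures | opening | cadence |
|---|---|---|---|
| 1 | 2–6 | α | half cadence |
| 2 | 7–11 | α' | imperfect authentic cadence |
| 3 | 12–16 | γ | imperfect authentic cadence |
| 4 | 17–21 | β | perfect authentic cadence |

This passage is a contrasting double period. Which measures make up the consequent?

In a double period the four phrases pair into a large antecedent (phrases 1–2, ending imperfect authentic cadence) and a large consequent (phrases 3–4, ending perfect authentic cadence). The consequent spans measures 12–21.

measures 12–21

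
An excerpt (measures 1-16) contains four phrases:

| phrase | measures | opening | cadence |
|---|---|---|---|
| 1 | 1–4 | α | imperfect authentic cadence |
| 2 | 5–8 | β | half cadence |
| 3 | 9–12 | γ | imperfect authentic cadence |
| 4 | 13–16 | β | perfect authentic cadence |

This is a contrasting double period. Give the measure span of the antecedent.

In a double period the first pair of phrases (ending half cadence) is the large antecedent and the second pair (ending perfect authentic cadence) is the large consequent; the antecedent is measures 1–8.

measures 1–8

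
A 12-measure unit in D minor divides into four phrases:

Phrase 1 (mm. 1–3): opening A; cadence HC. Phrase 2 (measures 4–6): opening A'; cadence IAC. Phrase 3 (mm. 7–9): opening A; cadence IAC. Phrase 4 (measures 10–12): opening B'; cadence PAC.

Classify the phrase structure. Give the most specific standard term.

Four phrases in two halves: the first half (bars 1–6) ends with an imperfect authentic cadence, the second (mm. 7–12) with a perfect authentic cadence — a large antecedent–consequent pair, i.e. a double period.
Phrase 3 begins with the same material as phrase 1, making it parallel.

parallel double period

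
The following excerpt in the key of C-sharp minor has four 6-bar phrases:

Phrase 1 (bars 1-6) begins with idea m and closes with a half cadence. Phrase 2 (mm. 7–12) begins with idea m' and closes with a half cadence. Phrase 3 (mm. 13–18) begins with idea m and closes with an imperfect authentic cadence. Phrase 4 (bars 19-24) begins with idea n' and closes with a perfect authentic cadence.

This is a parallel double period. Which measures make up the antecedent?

measures 1–12

In a double period the first pair of phrases (ending half cadence) is the large antecedent and the second pair (ending perfect authentic cadence) is the large consequent; the antecedent is measures 1–12.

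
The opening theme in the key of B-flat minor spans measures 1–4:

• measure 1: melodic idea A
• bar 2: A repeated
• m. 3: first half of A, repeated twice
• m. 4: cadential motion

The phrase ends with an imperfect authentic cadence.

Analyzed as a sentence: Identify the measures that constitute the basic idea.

measures 1–1

The presentation of a sentence is the basic idea (bar 1) plus its repetition (m. 2); the basic idea is therefore m. 1.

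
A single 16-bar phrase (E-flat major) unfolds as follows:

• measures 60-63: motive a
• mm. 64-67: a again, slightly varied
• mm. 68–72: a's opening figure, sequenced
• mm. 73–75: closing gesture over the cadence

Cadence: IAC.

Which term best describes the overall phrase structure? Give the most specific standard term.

Basic idea (mm. 60–63) + its repetition (measures 64–67) form the presentation; fragmentation and cadence (mm. 68–75) form the continuation — the 16-bar whole is a sentence.

sentence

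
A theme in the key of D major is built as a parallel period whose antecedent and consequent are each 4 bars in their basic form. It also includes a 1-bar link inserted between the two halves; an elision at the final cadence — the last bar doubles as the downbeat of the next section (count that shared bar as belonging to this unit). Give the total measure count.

9 measures

Basic parallel period: 4 + 4 = 8 bars.
8 (basic form) + 1 (link) = 9.
The elision shares a bar with the next section but does not change this unit's count.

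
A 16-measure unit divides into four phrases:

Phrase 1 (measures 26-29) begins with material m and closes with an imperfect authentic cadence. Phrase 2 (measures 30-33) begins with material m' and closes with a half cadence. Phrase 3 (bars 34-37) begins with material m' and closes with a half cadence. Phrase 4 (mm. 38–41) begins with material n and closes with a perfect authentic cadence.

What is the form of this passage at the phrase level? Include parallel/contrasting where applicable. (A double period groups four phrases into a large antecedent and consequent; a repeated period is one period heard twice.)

Four phrases in two halves: the first half (bars 26–33) ends with a half cadence, the second (measures 34–41) with a perfect authentic cadence — a large antecedent–consequent pair, i.e. a double period.
Phrase 3 begins with the same material as phrase 1, making it parallel.

parallel double period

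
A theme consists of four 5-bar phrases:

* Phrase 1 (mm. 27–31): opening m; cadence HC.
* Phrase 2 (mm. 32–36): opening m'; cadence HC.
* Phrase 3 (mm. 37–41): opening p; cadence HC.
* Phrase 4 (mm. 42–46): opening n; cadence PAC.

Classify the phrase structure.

contrasting double period

Four phrases in two halves: the first half (mm. 27–36) ends with a half cadence, the second (measures 37–46) with a perfect authentic cadence — a large antecedent–consequent pair, i.e. a double period.
Phrase 3 begins with different material from phrase 1, making it contrasting.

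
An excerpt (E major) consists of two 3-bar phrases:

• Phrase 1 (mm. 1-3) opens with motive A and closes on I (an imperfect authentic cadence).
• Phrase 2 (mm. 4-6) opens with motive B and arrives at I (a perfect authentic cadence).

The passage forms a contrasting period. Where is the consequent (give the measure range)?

The antecedent is the phrase ending with the weaker cadence (imperfect authentic cadence, phrase 1) and the consequent the one ending more conclusively (perfect authentic cadence, phrase 2); the consequent is mm. 4–6.

measures 4–6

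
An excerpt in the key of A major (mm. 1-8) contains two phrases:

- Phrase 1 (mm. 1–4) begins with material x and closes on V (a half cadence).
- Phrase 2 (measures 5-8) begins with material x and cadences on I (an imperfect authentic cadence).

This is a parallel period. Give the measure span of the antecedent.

measures 1–4

The phrase ending with the weaker cadence (half cadence) is the antecedent; the one ending more conclusively (imperfect authentic cadence) is the consequent. The antecedent is measures 1–4.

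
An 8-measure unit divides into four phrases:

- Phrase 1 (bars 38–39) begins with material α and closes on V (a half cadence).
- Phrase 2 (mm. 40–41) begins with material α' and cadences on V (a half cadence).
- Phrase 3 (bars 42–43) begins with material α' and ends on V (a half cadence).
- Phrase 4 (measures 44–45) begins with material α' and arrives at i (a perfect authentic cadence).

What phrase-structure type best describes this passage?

parallel double period

Four phrases in two halves: the first half (bars 38–41) ends with a half cadence, the second (mm. 42–45) with a perfect authentic cadence — a large antecedent–consequent pair, i.e. a double period.
Phrase 3 begins with the same material as phrase 1, making it parallel.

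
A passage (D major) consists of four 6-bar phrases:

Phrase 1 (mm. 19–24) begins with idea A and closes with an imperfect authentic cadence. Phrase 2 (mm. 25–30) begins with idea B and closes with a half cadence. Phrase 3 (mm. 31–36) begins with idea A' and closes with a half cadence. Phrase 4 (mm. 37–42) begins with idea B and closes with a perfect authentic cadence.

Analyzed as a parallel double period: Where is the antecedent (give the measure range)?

measures 19–30

In a double period the four phrases pair into a large antecedent (phrases 1–2, ending half cadence) and a large consequent (phrases 3–4, ending perfect authentic cadence). The antecedent spans mm. 19–30.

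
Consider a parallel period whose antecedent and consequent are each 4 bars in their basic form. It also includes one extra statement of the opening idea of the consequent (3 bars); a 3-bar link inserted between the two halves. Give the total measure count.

Basic parallel period: 4 + 4 = 8 bars.
8 (basic form) + 3 (extra statement) + 3 (link) = 14.

14 measures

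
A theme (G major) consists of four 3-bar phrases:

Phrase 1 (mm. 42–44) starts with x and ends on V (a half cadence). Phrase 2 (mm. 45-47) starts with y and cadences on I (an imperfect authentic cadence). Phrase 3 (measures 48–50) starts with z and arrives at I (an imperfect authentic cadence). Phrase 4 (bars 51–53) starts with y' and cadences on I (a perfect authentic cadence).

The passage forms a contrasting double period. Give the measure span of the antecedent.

In a double period the first pair of phrases (ending imperfect authentic cadence) is the large antecedent and the second pair (ending perfect authentic cadence) is the large consequent; the antecedent is measures 42–47.

measures 42–47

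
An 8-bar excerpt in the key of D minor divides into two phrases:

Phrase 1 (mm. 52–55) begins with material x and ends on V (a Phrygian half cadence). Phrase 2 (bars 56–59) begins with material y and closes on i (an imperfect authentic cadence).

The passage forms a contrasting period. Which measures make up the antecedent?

The phrase ending with the weaker cadence (Phrygian half cadence) is the antecedent; the one ending more conclusively (imperfect authentic cadence) is the consequent. The antecedent is measures 52–55.

measures 52–55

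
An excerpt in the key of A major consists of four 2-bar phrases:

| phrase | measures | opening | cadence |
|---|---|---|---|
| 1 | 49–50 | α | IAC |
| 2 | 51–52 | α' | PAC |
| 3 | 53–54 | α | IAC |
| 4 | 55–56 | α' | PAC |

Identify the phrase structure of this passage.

The cadence pattern IAC–PAC–IAC–PAC is weak–strong twice, and phrases 3–4 restate phrases 1–2: a period heard twice, not a double period (which would end weakly at phrase 2).

repeated period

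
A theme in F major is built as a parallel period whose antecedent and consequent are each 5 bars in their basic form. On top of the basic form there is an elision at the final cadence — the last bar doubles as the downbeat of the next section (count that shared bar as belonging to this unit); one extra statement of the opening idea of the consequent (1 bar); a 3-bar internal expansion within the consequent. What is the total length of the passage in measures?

14 measures

Basic parallel period: 5 + 5 = 10 bars.
10 (basic form) + 1 (extra statement) + 3 (internal expansion) = 14.
The elision shares a bar with the next section but does not change this unit's count.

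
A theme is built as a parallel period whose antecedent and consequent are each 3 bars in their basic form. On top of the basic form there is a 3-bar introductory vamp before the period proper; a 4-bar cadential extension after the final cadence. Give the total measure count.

Basic parallel period: 3 + 3 = 6 bars.
6 (basic form) + 3 (introduction) + 4 (cadential extension) = 13.

13 measures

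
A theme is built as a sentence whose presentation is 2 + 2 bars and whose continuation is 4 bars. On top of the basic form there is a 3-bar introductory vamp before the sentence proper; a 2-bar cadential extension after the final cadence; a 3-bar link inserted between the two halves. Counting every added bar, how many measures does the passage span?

Basic sentence: 2 + 2 + 4 = 8 bars.
8 (basic form) + 3 (introduction) + 2 (cadential extension) + 3 (link) = 16.

16 measures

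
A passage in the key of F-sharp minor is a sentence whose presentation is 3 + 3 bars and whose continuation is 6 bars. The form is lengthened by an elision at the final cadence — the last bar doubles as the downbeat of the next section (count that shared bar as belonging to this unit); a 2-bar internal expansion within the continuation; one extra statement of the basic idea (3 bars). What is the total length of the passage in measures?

17 measures

Basic sentence: 3 + 3 + 6 = 12 bars.
12 (basic form) + 2 (internal expansion) + 3 (extra statement) = 17.
The elision shares a bar with the next section but does not change this unit's count.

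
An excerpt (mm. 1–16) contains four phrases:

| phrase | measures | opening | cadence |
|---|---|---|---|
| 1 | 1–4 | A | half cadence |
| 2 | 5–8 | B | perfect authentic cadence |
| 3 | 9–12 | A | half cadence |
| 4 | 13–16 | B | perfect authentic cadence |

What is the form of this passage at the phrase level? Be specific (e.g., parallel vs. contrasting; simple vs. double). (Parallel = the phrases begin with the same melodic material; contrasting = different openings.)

The cadence pattern HC–PAC–HC–PAC is weak–strong twice, and phrases 3–4 restate phrases 1–2: a period heard twice, not a double period (which would end weakly at phrase 2).

repeated period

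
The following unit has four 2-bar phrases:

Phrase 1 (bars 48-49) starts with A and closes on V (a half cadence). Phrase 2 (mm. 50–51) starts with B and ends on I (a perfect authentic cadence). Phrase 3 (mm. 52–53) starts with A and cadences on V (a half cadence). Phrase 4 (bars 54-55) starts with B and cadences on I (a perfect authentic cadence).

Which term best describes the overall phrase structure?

repeated period

The cadence pattern HC–PAC–HC–PAC is weak–strong twice, and phrases 3–4 restate phrases 1–2: a period heard twice, not a double period (which would end weakly at phrase 2).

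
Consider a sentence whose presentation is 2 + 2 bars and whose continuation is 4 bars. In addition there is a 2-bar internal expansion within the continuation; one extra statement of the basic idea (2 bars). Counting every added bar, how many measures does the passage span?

12 measures

Basic sentence: 2 + 2 + 4 = 8 bars.
8 (basic form) + 2 (internal expansion) + 2 (extra statement) = 12.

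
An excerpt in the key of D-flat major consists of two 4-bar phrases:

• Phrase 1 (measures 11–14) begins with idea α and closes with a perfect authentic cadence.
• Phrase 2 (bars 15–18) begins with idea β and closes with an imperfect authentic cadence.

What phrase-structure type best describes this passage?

The second phrase closes with an imperfect authentic cadence, which is not stronger than the first phrase's perfect authentic cadence; without a weak→strong cadential pair there is no antecedent–consequent relationship, so this is a phrase group rather than a period.

phrase group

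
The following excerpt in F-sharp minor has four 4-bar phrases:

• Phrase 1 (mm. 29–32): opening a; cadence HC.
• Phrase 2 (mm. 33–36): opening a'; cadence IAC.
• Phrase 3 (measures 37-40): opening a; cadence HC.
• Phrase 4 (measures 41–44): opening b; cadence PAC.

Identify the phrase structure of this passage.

parallel double period

Four phrases in two halves: the first half (mm. 29-36) ends with an imperfect authentic cadence, the second (mm. 37–44) with a perfect authentic cadence — a large antecedent–consequent pair, i.e. a double period.
Phrase 3 begins with the same material as phrase 1, making it parallel.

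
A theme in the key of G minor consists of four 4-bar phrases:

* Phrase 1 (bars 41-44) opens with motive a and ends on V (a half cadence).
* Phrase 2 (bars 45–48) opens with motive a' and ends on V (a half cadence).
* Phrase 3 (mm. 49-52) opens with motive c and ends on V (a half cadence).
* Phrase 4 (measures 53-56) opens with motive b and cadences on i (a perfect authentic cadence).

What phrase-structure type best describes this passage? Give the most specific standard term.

Four phrases in two halves: the first half (mm. 41-48) ends with a half cadence, the second (mm. 49–56) with a perfect authentic cadence — a large antecedent–consequent pair, i.e. a double period.
Phrase 3 begins with different material from phrase 1, making it contrasting.

contrasting double period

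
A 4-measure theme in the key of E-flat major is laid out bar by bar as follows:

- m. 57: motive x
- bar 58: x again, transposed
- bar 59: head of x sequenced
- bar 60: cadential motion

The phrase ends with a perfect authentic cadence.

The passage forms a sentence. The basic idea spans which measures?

measures 57–57

The presentation of a sentence is the basic idea (m. 57) plus its repetition (m. 58); the basic idea is therefore measure 57.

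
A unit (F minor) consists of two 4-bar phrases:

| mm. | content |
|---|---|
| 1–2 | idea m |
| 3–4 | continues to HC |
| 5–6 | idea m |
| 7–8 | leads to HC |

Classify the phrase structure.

Both phrases have the same opening (m) and the same cadence (half cadence): the second is a restatement, not a consequent, so this is a repeated phrase rather than a period.

repeated phrase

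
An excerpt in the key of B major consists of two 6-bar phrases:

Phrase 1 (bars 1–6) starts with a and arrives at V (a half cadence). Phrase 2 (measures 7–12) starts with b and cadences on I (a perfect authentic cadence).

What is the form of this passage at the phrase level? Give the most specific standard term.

Phrase 1 ends with a half cadence (weaker) and phrase 2 with a perfect authentic cadence (stronger): antecedent + consequent = a period.
The two phrases open with different material (a / b), so the period is contrasting.

contrasting period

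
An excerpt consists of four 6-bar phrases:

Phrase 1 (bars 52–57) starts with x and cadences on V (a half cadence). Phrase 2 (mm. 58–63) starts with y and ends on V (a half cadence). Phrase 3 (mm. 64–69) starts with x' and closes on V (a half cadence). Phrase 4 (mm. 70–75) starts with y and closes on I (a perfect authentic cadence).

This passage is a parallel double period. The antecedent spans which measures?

In a double period the four phrases pair into a large antecedent (phrases 1–2, ending half cadence) and a large consequent (phrases 3–4, ending perfect authentic cadence). The antecedent spans measures 52–63.

measures 52–63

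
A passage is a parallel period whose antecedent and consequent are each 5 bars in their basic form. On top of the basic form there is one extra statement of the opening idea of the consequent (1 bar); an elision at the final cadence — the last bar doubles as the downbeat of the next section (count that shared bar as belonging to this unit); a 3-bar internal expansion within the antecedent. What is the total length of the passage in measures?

14 measures

Basic parallel period: 5 + 5 = 10 bars.
10 (basic form) + 1 (extra statement) + 3 (internal expansion) = 14.
The elision shares a bar with the next section but does not change this unit's count.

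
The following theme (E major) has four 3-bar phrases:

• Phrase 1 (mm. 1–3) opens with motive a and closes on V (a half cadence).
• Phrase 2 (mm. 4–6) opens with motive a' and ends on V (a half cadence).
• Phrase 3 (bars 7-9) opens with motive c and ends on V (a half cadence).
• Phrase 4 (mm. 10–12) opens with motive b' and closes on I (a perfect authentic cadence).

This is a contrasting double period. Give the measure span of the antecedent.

In a double period the first pair of phrases (ending half cadence) is the large antecedent and the second pair (ending perfect authentic cadence) is the large consequent; the antecedent is measures 1–6.

measures 1–6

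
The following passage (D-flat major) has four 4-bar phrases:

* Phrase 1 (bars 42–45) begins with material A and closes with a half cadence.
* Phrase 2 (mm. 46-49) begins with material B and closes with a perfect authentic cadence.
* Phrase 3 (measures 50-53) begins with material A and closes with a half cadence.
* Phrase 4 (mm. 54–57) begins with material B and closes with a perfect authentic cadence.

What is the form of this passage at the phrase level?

repeated period

The cadence pattern HC–PAC–HC–PAC is weak–strong twice, and phrases 3–4 restate phrases 1–2: a period heard twice, not a double period (which would end weakly at phrase 2).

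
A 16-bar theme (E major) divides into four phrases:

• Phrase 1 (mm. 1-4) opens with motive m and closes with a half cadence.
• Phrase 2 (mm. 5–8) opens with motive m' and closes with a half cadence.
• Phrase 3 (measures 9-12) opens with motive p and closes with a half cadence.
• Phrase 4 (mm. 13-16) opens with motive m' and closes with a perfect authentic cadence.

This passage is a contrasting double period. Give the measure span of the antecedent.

measures 1–8

In a double period the four phrases pair into a large antecedent (phrases 1–2, ending half cadence) and a large consequent (phrases 3–4, ending perfect authentic cadence). The antecedent spans mm. 1–8.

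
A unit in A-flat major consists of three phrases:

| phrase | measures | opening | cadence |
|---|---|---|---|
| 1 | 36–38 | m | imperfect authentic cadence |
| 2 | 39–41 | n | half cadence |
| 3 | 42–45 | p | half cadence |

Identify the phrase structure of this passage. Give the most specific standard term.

phrase group

The final phrase closes with a half cadence, which is not stronger than the preceding half cadence; the 3 phrases lack an overall antecedent–consequent design and so form a phrase group.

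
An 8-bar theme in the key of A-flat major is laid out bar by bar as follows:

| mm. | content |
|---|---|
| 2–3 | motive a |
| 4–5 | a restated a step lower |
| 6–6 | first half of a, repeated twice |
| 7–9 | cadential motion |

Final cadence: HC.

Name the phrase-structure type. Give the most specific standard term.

Basic idea (mm. 2–3) + its repetition (mm. 4-5) form the presentation; fragmentation and cadence (mm. 6-9) form the continuation — the 8-bar whole is a sentence.

sentence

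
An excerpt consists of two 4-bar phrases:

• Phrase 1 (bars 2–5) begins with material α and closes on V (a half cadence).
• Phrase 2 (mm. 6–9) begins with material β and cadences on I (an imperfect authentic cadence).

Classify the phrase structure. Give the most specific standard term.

contrasting period

Phrase 1 ends with a half cadence (weaker) and phrase 2 with an imperfect authentic cadence (stronger): antecedent + consequent = a period.
The two phrases open with different material (α / β), so the period is contrasting.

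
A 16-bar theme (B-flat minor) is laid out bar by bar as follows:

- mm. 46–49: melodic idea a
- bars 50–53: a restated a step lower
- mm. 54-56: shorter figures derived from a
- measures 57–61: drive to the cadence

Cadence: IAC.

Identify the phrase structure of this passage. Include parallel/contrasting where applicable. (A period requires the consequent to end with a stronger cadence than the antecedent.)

Basic idea (mm. 46-49) + its repetition (bars 50–53) form the presentation; fragmentation and cadence (bars 54-61) form the continuation — the 16-bar whole is a sentence.

sentence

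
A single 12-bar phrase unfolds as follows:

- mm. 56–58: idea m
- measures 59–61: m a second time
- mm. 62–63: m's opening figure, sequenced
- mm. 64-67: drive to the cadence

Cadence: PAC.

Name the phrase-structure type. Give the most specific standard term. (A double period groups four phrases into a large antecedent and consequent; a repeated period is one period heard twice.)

sentence

Basic idea (measures 56-58) + its repetition (bars 59–61) form the presentation; fragmentation and cadence (measures 62–67) form the continuation — the 12-bar whole is a sentence.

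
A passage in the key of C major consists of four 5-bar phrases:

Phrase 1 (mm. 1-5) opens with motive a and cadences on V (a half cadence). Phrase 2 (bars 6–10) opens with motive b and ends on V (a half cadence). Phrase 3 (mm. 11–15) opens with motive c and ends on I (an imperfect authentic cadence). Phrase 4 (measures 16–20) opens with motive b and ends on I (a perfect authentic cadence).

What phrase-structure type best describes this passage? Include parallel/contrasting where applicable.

contrasting double period

Four phrases in two halves: the first half (mm. 1–10) ends with a half cadence, the second (bars 11-20) with a perfect authentic cadence — a large antecedent–consequent pair, i.e. a double period.
Phrase 3 begins with different material from phrase 1, making it contrasting.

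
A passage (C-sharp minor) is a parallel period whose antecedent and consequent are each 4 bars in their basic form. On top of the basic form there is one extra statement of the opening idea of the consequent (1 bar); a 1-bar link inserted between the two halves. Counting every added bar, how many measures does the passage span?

10 measures

Basic parallel period: 4 + 4 = 8 bars.
8 (basic form) + 1 (extra statement) + 1 (link) = 10.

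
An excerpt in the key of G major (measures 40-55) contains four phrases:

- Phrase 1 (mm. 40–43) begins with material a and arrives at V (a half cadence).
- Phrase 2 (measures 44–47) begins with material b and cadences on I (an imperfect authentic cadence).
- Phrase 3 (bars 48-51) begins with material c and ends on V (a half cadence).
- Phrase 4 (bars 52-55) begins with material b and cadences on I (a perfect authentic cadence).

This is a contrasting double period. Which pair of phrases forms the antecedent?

phrases 1 and 2

In a double period the first pair of phrases (ending imperfect authentic cadence) is the large antecedent and the second pair (ending perfect authentic cadence) is the large consequent; the antecedent is phrases 1 and 2.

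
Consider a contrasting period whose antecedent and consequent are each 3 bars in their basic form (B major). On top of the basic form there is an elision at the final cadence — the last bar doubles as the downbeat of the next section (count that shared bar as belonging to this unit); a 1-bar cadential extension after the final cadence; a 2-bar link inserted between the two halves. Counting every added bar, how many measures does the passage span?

Basic contrasting period: 3 + 3 = 6 bars.
6 (basic form) + 1 (cadential extension) + 2 (link) = 9.
The elision shares a bar with the next section but does not change this unit's count.

9 measures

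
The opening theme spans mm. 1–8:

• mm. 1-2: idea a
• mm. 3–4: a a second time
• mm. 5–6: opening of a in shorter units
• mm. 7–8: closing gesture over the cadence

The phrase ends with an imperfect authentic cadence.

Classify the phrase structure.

Basic idea (measures 1–2) + its repetition (bars 3–4) form the presentation; fragmentation and cadence (measures 5–8) form the continuation — the 8-bar whole is a sentence.

sentence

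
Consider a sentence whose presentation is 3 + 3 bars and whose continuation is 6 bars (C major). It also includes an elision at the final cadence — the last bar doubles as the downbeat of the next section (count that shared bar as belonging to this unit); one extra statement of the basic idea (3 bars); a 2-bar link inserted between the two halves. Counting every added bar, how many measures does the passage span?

17 measures

Basic sentence: 3 + 3 + 6 = 12 bars.
12 (basic form) + 3 (extra statement) + 2 (link) = 17.
The elision shares a bar with the next section but does not change this unit's count.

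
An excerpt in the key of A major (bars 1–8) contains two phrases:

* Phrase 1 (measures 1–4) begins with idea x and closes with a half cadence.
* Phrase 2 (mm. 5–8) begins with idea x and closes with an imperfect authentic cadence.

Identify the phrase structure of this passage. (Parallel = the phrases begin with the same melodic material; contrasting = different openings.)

parallel period

Phrase 1 ends with a half cadence (weaker) and phrase 2 with an imperfect authentic cadence (stronger): antecedent + consequent = a period.
The two phrases open with the same material (x / x), so the period is parallel.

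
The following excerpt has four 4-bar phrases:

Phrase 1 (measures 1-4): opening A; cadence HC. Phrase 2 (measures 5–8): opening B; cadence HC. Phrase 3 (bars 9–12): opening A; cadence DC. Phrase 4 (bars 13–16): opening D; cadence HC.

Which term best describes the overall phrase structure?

Phrase 4 ends with a half cadence, no stronger than phrase 2's half cadence, so the four phrases do not form a double period; nor do phrases 3–4 duplicate 1–2, so it is not a repeated period. With no phrase reaching a conclusive cadence, the passage is a phrase group.

phrase group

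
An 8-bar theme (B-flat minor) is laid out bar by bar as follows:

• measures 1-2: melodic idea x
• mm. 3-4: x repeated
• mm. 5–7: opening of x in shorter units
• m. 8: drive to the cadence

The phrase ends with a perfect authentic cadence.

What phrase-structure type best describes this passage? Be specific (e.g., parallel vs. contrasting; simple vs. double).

Basic idea (measures 1-2) + its repetition (bars 3–4) form the presentation; fragmentation and cadence (measures 5–8) form the continuation — the 8-bar whole is a sentence.

sentence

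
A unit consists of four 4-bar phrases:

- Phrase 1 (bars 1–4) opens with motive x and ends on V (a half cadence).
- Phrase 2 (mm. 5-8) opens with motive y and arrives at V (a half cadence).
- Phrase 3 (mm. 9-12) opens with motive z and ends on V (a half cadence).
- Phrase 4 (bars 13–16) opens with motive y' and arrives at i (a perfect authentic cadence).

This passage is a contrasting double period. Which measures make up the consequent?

measures 9–16

In a double period the four phrases pair into a large antecedent (phrases 1–2, ending half cadence) and a large consequent (phrases 3–4, ending perfect authentic cadence). The consequent spans mm. 9–16.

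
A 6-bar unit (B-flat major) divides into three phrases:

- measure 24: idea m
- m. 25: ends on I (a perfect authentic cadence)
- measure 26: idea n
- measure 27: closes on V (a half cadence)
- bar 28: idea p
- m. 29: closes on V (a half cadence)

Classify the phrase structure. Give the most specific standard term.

phrase group

The final phrase closes with a half cadence, which is not stronger than the preceding half cadence; the 3 phrases lack an overall antecedent–consequent design and so form a phrase group.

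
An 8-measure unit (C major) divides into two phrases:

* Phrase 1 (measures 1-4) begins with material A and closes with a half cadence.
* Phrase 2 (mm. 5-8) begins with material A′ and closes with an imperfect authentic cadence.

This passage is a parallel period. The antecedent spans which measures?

measures 1–4

The antecedent is the phrase ending with the weaker cadence (half cadence, phrase 1) and the consequent the one ending more conclusively (imperfect authentic cadence, phrase 2); the antecedent is mm. 1–4.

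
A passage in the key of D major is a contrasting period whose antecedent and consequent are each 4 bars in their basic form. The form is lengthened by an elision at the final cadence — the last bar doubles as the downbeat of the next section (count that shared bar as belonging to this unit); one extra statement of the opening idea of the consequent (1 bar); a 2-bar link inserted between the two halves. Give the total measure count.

Basic contrasting period: 4 + 4 = 8 bars.
8 (basic form) + 1 (extra statement) + 2 (link) = 11.
The elision shares a bar with the next section but does not change this unit's count.

11 measures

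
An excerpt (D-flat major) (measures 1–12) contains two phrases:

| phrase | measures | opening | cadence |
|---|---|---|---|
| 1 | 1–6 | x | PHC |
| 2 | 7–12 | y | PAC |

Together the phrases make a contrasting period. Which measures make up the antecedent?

The phrase ending with the weaker cadence (Phrygian half cadence) is the antecedent; the one ending more conclusively (perfect authentic cadence) is the consequent. The antecedent is measures 1–6.

measures 1–6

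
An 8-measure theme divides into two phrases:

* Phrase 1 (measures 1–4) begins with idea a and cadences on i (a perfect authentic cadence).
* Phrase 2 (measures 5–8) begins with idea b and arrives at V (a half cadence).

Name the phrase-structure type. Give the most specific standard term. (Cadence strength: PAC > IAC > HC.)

phrase group

The second phrase closes with a half cadence, which is not stronger than the first phrase's perfect authentic cadence; without a weak→strong cadential pair there is no antecedent–consequent relationship, so this is a phrase group rather than a period.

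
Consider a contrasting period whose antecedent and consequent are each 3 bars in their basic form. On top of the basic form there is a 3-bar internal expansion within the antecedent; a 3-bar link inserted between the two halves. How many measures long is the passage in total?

Basic contrasting period: 3 + 3 = 6 bars.
6 (basic form) + 3 (internal expansion) + 3 (link) = 12.

12 measures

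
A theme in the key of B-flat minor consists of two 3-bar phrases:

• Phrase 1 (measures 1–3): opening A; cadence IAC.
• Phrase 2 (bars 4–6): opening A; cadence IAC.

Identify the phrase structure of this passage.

Both phrases have the same opening (A) and the same cadence (imperfect authentic cadence): the second is a restatement, not a consequent, so this is a repeated phrase rather than a period.

repeated phrase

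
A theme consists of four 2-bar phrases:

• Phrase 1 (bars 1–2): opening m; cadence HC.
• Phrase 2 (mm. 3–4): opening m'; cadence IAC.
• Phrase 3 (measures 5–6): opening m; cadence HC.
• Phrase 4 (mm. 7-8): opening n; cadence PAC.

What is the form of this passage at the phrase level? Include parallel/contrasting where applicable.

parallel double period

Four phrases in two halves: the first half (mm. 1-4) ends with an imperfect authentic cadence, the second (mm. 5–8) with a perfect authentic cadence — a large antecedent–consequent pair, i.e. a double period.
Phrase 3 begins with the same material as phrase 1, making it parallel.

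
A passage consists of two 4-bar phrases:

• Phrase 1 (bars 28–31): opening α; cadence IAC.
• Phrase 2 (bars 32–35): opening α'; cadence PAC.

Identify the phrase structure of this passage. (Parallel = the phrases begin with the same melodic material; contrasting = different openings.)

Phrase 1 ends with an imperfect authentic cadence (weaker) and phrase 2 with a perfect authentic cadence (stronger): antecedent + consequent = a period.
The two phrases open with the same material (α / α'), so the period is parallel.

parallel period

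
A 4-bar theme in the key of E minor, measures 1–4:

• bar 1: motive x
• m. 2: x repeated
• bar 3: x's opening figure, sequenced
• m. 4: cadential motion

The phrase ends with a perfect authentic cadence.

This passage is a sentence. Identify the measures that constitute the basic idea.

measures 1–1

The presentation of a sentence is the basic idea (m. 1) plus its repetition (m. 2); the basic idea is therefore m. 1.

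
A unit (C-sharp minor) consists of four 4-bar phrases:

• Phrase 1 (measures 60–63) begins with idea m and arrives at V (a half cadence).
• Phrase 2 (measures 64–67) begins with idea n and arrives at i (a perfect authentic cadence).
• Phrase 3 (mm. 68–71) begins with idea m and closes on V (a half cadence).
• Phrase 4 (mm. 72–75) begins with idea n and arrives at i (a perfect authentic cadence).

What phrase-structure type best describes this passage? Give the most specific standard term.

The cadence pattern HC–PAC–HC–PAC is weak–strong twice, and phrases 3–4 restate phrases 1–2: a period heard twice, not a double period (which would end weakly at phrase 2).

repeated period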